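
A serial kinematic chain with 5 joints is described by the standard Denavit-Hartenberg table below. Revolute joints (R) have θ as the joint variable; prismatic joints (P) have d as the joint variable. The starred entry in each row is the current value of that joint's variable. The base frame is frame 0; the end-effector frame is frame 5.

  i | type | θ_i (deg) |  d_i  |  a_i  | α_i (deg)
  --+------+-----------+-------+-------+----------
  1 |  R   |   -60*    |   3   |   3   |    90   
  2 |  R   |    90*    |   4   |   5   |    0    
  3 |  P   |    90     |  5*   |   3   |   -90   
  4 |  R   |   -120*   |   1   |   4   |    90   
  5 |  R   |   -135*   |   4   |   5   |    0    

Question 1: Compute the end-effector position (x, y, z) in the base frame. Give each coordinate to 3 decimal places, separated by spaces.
-4.562 -6.902 10.536

after link 1: o_1 = (1.5000, -2.5981, 3.0000)
after link 2: o_2 = (-1.9641, -4.5981, 8.0000)
after link 3: o_3 = (-7.7942, -4.5000, 8.0000)
after link 4: o_4 = (-9.7942, -7.9641, 7.0000)
after link 5: o_5 = (-4.5624, -6.9022, 10.5355)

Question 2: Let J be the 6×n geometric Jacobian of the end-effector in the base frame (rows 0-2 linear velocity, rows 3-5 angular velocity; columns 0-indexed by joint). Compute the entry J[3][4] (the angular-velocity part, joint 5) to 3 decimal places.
axis z_4 = (0.8660,-0.5000,-0.0000); lever o_n−o_4 = (5.2319,1.0619,3.5355)
cross product → J_v[:, 4] = (-1.7678,-3.0619,3.5355)
J_ω[:, 4] = z_4
entry J[3][4] = 0.8660

0.866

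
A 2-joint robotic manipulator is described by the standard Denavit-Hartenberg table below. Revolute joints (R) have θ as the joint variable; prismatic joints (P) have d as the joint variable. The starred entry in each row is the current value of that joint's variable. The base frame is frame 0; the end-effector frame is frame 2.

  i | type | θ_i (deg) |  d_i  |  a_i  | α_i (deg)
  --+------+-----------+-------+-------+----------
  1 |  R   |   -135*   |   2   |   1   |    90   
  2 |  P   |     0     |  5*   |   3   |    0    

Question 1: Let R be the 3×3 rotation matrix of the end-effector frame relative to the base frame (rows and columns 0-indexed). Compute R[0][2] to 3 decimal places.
-0.707

End-effector z-axis (col 2 of R) = (-0.7071,0.7071,0.0000)
R[0][2] = -0.7071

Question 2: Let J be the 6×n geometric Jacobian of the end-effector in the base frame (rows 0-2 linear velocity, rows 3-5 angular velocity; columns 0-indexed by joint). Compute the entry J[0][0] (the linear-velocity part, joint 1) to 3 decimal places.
-0.707

axis z_0 = ẑ; lever o_n−o_0 = (-6.3640,0.7071,2.0000)
cross product → J_v[:, 0] = (-0.7071,-6.3640,0.0000)
J_ω[:, 0] = z_0
entry J[0][0] = -0.7071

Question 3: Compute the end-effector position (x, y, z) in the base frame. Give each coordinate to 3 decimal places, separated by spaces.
after link 1: o_1 = (-0.7071, -0.7071, 2.0000)
after link 2: o_2 = (-6.3640, 0.7071, 2.0000)

-6.364 0.707 2.000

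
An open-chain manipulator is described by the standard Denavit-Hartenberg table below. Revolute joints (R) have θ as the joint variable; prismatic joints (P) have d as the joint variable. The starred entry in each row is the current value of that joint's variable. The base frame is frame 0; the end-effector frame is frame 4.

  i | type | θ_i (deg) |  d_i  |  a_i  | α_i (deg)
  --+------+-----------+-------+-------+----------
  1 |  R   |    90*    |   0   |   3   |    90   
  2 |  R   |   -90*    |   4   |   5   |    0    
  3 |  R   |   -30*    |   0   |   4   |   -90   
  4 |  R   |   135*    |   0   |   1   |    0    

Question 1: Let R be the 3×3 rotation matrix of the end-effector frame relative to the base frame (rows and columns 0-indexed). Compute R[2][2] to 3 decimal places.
End-effector z-axis (col 2 of R) = (0.0000,0.8660,-0.5000)
R[2][2] = -0.5000

-0.500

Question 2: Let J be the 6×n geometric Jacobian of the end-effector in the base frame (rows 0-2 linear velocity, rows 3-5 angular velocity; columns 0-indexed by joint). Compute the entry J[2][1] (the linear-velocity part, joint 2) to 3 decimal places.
-1.646

axis z_1 = (1.0000,-0.0000,0.0000); lever o_n−o_1 = (3.2929,-1.6464,-7.8517)
cross product → J_v[:, 1] = (0.0000,7.8517,-1.6464)
J_ω[:, 1] = z_1
entry J[2][1] = -1.6464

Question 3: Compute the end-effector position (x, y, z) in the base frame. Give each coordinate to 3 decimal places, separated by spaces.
after link 1: o_1 = (0.0000, 3.0000, 0.0000)
after link 2: o_2 = (4.0000, 3.0000, -5.0000)
after link 3: o_3 = (4.0000, 1.0000, -8.4641)
after link 4: o_4 = (3.2929, 1.3536, -7.8517)

3.293 1.354 -7.852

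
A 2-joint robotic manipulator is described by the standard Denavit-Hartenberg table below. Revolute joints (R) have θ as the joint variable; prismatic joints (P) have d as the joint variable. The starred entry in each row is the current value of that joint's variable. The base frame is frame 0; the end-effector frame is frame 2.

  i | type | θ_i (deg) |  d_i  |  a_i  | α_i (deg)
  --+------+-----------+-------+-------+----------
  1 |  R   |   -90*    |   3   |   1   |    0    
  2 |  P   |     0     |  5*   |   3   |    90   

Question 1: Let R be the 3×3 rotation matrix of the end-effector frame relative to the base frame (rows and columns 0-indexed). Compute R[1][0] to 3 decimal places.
End-effector x-axis (col 0 of R) = (0.0000,-1.0000,0.0000)
R[1][0] = -1.0000

-1.000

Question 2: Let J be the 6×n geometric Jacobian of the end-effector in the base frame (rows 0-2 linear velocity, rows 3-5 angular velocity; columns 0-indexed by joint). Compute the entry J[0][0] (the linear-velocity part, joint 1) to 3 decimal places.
axis z_0 = ẑ; lever o_n−o_0 = (0.0000,-4.0000,8.0000)
cross product → J_v[:, 0] = (4.0000,0.0000,-0.0000)
J_ω[:, 0] = z_0
entry J[0][0] = 4.0000

4.000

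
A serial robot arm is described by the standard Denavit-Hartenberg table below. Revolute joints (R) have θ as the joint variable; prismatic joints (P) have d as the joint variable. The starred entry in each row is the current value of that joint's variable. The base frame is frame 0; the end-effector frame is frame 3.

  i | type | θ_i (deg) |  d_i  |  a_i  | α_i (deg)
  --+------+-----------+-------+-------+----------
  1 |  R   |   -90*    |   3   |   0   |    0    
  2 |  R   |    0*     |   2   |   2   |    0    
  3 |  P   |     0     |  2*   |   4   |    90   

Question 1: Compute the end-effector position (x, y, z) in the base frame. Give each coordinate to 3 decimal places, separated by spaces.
after link 1: o_1 = (0.0000, 0.0000, 3.0000)
after link 2: o_2 = (0.0000, -2.0000, 5.0000)
after link 3: o_3 = (0.0000, -6.0000, 7.0000)

0.000 -6.000 7.000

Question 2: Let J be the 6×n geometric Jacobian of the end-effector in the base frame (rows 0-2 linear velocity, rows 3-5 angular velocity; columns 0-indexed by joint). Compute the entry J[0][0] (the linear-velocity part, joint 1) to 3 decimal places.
axis z_0 = ẑ; lever o_n−o_0 = (0.0000,-6.0000,7.0000)
cross product → J_v[:, 0] = (6.0000,0.0000,-0.0000)
J_ω[:, 0] = z_0
entry J[0][0] = 6.0000

6.000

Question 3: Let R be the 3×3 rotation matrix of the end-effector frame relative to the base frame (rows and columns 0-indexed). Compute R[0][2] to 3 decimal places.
End-effector z-axis (col 2 of R) = (-1.0000,-0.0000,0.0000)
R[0][2] = -1.0000

-1.000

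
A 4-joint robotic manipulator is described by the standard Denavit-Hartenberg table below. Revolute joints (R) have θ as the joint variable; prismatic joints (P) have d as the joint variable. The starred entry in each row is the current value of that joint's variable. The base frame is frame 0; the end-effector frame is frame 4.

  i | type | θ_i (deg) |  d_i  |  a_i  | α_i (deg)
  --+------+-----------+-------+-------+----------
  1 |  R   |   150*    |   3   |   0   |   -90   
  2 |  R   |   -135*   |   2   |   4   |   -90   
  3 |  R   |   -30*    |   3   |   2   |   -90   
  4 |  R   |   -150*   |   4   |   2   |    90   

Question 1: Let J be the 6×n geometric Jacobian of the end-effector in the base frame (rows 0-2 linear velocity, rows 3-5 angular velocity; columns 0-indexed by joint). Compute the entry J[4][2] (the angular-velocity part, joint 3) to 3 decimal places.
axis z_2 = (-0.6124,0.3536,0.7071); lever o_n−o_2 = (0.5824,3.5090,4.4067)
cross product → J_v[:, 2] = (-0.9233,3.1104,-2.3548)
J_ω[:, 2] = z_2
entry J[4][2] = 0.3536

0.354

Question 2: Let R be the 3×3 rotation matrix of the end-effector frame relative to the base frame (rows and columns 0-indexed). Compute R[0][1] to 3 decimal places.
End-effector y-axis (col 1 of R) = (0.7392,0.5732,0.3536)
R[0][1] = 0.7392

0.739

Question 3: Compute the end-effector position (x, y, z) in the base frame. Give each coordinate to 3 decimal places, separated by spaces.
2.032 0.363 10.235

after link 1: o_1 = (0.0000, 0.0000, 3.0000)
after link 2: o_2 = (1.4495, -3.1463, 5.8284)
after link 3: o_3 = (0.1730, -3.5640, 9.1745)
after link 4: o_4 = (2.0319, 0.3628, 10.2352)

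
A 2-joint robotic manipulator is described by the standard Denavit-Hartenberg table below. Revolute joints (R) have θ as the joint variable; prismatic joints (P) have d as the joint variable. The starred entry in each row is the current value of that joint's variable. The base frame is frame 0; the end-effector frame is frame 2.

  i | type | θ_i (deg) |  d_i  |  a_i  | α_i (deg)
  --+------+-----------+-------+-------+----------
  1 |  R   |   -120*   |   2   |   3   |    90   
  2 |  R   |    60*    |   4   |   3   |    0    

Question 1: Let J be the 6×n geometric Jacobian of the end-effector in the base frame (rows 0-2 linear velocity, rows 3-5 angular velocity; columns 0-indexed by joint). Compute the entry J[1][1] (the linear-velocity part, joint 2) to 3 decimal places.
axis z_1 = (-0.8660,0.5000,0.0000); lever o_n−o_1 = (-4.2141,0.7010,2.5981)
cross product → J_v[:, 1] = (1.2990,2.2500,1.5000)
J_ω[:, 1] = z_1
entry J[1][1] = 2.2500

2.250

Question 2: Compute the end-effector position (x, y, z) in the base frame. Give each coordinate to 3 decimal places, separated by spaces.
-5.714 -1.897 4.598

after link 1: o_1 = (-1.5000, -2.5981, 2.0000)
after link 2: o_2 = (-5.7141, -1.8971, 4.5981)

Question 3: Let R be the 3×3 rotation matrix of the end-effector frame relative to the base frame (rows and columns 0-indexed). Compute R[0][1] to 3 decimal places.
End-effector y-axis (col 1 of R) = (0.4330,0.7500,0.5000)
R[0][1] = 0.4330

0.433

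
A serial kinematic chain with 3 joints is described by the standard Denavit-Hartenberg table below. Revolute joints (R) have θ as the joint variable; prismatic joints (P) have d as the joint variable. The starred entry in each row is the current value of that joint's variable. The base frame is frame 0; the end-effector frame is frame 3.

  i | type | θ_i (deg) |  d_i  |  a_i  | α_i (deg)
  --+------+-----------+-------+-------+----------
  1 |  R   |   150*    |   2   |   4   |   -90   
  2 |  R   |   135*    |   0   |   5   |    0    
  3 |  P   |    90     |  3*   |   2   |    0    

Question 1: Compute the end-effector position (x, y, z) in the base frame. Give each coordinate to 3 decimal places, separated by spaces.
-0.677 -3.073 -0.121

after link 1: o_1 = (-3.4641, 2.0000, 2.0000)
after link 2: o_2 = (-0.4022, 0.2322, -1.5355)
after link 3: o_3 = (-0.6775, -3.0729, -0.1213)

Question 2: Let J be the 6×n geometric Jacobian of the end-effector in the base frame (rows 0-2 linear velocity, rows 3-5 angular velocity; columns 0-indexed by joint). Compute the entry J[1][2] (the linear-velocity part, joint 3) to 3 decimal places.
prismatic axis z_2 = (-0.5000,-0.8660,0.0000)
J_v[:, 2] = z_2; J_ω[:, 2] = (0,0,0)
entry J[1][2] = -0.8660

-0.866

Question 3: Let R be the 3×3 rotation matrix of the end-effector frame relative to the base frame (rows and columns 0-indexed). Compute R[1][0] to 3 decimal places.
-0.354

End-effector x-axis (col 0 of R) = (0.6124,-0.3536,0.7071)
R[1][0] = -0.3536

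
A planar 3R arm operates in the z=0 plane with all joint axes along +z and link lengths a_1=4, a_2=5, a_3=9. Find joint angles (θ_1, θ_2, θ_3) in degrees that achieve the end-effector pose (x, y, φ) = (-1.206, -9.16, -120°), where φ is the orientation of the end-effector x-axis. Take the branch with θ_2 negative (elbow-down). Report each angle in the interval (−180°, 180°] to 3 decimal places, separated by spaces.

59.996 -135.000 -44.996

wrist centre = target − a_3·(cos φ, sin φ) = (3.2940, -1.3658)
cos θ_2 = (12.7158−4²−5²)/(2·4·5) = -0.7071; θ_2 = -134.9999° (elbow-down)
β = atan2(-1.3658,3.2940) = -22.5201°; ψ = atan2(-3.5355,0.4645) = -82.5158°
θ_1 = β − ψ = 59.9957°
θ_3 = φ − θ_1 − θ_2 = -44.9958° (wrapped to (-180°,180°])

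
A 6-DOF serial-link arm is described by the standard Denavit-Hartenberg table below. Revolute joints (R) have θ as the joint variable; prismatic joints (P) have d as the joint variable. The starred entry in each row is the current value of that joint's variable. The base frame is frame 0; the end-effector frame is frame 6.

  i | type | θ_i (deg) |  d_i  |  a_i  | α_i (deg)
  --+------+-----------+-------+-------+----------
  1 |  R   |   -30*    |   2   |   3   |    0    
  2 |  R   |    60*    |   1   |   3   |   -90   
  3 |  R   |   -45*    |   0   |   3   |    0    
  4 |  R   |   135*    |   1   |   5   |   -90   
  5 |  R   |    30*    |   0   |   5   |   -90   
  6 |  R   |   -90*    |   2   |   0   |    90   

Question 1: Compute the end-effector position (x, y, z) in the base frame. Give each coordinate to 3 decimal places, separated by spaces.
8.649 -1.738 -3.209

after link 1: o_1 = (2.5981, -1.5000, 2.0000)
after link 2: o_2 = (5.1962, 0.0000, 3.0000)
after link 3: o_3 = (7.0333, 1.0607, 5.1213)
after link 4: o_4 = (6.5333, 1.9267, 0.1213)
after link 5: o_5 = (7.7833, -0.2384, -4.2088)
after link 6: o_6 = (8.6493, -1.7384, -3.2088)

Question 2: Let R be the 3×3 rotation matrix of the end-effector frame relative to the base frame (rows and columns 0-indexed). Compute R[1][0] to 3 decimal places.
-0.500

End-effector x-axis (col 0 of R) = (-0.8660,-0.5000,-0.0000)
R[1][0] = -0.5000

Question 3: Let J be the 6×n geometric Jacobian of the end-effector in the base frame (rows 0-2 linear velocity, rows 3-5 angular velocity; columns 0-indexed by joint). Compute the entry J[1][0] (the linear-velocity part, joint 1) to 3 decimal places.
8.649

axis z_0 = ẑ; lever o_n−o_0 = (8.6493,-1.7384,-3.2088)
cross product → J_v[:, 0] = (1.7384,8.6493,-0.0000)
J_ω[:, 0] = z_0
entry J[1][0] = 8.6493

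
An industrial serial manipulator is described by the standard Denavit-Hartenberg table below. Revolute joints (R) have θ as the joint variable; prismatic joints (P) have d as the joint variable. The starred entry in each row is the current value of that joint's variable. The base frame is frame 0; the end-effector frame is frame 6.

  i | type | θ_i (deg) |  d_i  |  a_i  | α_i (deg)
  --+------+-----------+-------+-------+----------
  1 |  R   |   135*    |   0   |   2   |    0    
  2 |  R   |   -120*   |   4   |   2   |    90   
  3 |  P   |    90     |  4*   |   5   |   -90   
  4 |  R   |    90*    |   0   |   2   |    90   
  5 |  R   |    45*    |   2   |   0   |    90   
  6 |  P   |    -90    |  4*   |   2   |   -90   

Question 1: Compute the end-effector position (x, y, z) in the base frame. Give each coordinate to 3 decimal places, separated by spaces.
after link 1: o_1 = (-1.4142, 1.4142, 0.0000)
after link 2: o_2 = (0.5176, 1.9319, 4.0000)
after link 3: o_3 = (1.5529, -1.9319, 9.0000)
after link 4: o_4 = (1.0353, 0.0000, 9.0000)
after link 5: o_5 = (1.0353, 0.0000, 11.0000)
after link 6: o_6 = (3.0353, 3.4641, 9.0000)

3.035 3.464 9.000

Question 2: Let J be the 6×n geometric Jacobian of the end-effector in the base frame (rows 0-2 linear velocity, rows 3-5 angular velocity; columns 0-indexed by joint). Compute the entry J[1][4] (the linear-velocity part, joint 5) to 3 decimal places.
2.000

axis z_4 = (0.0000,-0.0000,1.0000); lever o_n−o_4 = (2.0000,3.4641,0.0000)
cross product → J_v[:, 4] = (-3.4641,2.0000,0.0000)
J_ω[:, 4] = z_4
entry J[1][4] = 2.0000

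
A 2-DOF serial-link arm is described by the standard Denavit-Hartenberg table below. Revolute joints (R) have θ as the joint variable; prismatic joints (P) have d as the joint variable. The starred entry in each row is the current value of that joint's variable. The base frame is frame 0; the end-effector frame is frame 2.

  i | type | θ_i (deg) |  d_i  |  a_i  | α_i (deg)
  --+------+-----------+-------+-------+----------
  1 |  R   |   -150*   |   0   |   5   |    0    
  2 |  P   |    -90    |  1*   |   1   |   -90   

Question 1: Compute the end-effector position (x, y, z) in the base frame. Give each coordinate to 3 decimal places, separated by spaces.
after link 1: o_1 = (-4.3301, -2.5000, 0.0000)
after link 2: o_2 = (-4.8301, -1.6340, 1.0000)

-4.830 -1.634 1.000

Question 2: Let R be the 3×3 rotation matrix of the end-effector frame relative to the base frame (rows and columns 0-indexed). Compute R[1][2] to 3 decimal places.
-0.500

End-effector z-axis (col 2 of R) = (-0.8660,-0.5000,0.0000)
R[1][2] = -0.5000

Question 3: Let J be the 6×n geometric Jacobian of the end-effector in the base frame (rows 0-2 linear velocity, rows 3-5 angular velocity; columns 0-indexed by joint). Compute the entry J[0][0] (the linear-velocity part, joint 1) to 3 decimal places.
axis z_0 = ẑ; lever o_n−o_0 = (-4.8301,-1.6340,1.0000)
cross product → J_v[:, 0] = (1.6340,-4.8301,0.0000)
J_ω[:, 0] = z_0
entry J[0][0] = 1.6340

1.634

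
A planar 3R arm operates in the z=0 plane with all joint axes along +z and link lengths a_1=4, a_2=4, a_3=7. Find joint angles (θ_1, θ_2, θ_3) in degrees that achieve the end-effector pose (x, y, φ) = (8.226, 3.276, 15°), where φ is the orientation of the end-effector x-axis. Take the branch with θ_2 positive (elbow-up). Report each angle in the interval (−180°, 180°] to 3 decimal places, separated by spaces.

wrist centre = target − a_3·(cos φ, sin φ) = (1.4645, 1.4643)
cos θ_2 = (4.2889−4²−4²)/(2·4·4) = -0.8660; θ_2 = 149.9939° (elbow-up)
β = atan2(1.4643,1.4645) = 44.9951°; ψ = atan2(2.0004,0.5361) = 74.9969°
θ_1 = β − ψ = -30.0019°
θ_3 = φ − θ_1 − θ_2 = -104.9920° (wrapped to (-180°,180°])

-30.002 149.994 -104.992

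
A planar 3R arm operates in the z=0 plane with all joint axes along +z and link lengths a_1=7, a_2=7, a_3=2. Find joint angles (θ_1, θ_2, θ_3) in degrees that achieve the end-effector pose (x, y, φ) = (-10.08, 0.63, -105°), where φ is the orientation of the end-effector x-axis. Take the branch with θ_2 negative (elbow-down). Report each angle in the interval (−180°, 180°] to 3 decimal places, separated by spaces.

-149.998 -89.999 134.997

wrist centre = target − a_3·(cos φ, sin φ) = (-9.5624, 2.5619)
cos θ_2 = (98.0018−7²−7²)/(2·7·7) = 0.0000; θ_2 = -89.9989° (elbow-down)
β = atan2(2.5619,-9.5624) = 165.0021°; ψ = atan2(-7.0000,7.0001) = -44.9995°
θ_1 = β − ψ = 210.0016°
θ_3 = φ − θ_1 − θ_2 = 134.9974° (wrapped to (-180°,180°])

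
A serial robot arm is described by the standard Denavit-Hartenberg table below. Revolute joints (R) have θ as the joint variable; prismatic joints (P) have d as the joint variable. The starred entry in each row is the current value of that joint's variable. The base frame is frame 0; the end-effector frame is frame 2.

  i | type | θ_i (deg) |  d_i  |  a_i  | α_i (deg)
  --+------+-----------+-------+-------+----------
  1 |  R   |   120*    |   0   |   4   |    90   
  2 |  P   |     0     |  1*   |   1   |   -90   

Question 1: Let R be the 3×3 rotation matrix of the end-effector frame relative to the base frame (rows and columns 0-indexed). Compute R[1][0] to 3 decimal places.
0.866

End-effector x-axis (col 0 of R) = (-0.5000,0.8660,0.0000)
R[1][0] = 0.8660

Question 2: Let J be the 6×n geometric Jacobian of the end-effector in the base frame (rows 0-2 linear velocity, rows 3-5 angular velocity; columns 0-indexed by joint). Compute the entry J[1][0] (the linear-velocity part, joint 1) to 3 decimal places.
-1.634

axis z_0 = ẑ; lever o_n−o_0 = (-1.6340,4.8301,0.0000)
cross product → J_v[:, 0] = (-4.8301,-1.6340,0.0000)
J_ω[:, 0] = z_0
entry J[1][0] = -1.6340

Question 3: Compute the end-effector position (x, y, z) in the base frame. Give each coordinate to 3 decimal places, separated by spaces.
after link 1: o_1 = (-2.0000, 3.4641, 0.0000)
after link 2: o_2 = (-1.6340, 4.8301, 0.0000)

-1.634 4.830 0.000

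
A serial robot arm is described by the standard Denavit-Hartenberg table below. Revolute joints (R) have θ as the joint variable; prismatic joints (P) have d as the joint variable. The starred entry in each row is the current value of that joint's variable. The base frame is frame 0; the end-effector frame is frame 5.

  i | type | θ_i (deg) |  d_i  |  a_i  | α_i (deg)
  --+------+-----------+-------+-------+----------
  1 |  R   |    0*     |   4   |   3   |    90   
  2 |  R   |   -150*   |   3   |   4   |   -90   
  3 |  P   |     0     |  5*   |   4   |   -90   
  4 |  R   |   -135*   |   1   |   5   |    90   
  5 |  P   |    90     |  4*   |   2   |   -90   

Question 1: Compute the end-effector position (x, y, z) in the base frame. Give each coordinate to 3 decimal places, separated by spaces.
4.437 -0.000 -1.761

after link 1: o_1 = (3.0000, 0.0000, 4.0000)
after link 2: o_2 = (-0.4641, -3.0000, 2.0000)
after link 3: o_3 = (-1.4282, -3.0000, -4.3301)
after link 4: o_4 = (3.4014, -2.0000, -5.6242)
after link 5: o_5 = (4.4367, -0.0000, -1.7605)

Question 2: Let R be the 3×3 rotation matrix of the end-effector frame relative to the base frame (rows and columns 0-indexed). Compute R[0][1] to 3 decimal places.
End-effector y-axis (col 1 of R) = (-0.2588,-0.0000,-0.9659)
R[0][1] = -0.2588

-0.259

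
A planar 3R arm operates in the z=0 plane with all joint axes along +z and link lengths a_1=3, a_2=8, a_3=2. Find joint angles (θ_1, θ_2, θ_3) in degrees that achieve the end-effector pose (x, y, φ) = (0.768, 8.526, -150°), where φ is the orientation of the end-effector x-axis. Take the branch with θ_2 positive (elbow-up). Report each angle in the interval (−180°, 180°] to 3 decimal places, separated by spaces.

wrist centre = target − a_3·(cos φ, sin φ) = (2.5001, 9.5260)
cos θ_2 = (96.9949−3²−8²)/(2·3·8) = 0.4999; θ_2 = 60.0070° (elbow-up)
β = atan2(9.5260,2.5001) = 75.2946°; ψ = atan2(6.9287,6.9992) = 44.7101°
θ_1 = β − ψ = 30.5845°
θ_3 = φ − θ_1 − θ_2 = 119.4085° (wrapped to (-180°,180°])

30.585 60.007 119.408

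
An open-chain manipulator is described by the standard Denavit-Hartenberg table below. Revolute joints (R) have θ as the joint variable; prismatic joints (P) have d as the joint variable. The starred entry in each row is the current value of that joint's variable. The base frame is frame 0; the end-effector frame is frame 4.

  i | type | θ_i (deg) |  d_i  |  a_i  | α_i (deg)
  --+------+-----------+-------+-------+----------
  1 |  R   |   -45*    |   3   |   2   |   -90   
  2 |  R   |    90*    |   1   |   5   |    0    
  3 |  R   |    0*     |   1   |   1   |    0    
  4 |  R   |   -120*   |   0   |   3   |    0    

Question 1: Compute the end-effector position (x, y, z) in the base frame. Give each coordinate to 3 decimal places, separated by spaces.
after link 1: o_1 = (1.4142, -1.4142, 3.0000)
after link 2: o_2 = (2.1213, -0.7071, -2.0000)
after link 3: o_3 = (2.8284, 0.0000, -3.0000)
after link 4: o_4 = (4.6655, -1.8371, -1.5000)

4.666 -1.837 -1.500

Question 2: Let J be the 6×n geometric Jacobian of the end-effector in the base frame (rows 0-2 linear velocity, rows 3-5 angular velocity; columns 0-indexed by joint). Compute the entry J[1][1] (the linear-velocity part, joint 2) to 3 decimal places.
axis z_1 = (0.7071,0.7071,0.0000); lever o_n−o_1 = (3.2513,-0.4229,-4.5000)
cross product → J_v[:, 1] = (-3.1820,3.1820,-2.5981)
J_ω[:, 1] = z_1
entry J[1][1] = 3.1820

3.182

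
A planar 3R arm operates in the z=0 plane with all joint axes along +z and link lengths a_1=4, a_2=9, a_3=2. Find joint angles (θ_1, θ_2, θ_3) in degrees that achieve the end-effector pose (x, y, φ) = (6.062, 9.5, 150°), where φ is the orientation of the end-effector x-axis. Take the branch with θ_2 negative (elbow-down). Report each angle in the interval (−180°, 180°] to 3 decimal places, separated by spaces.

90.003 -60.003 120.000

wrist centre = target − a_3·(cos φ, sin φ) = (7.7941, 8.5000)
cos θ_2 = (132.9972−4²−9²)/(2·4·9) = 0.5000; θ_2 = -60.0025° (elbow-down)
β = atan2(8.5000,7.7941) = 47.4808°; ψ = atan2(-7.7944,8.4997) = -42.5217°
θ_1 = β − ψ = 90.0025°
θ_3 = φ − θ_1 − θ_2 = 120.0000° (wrapped to (-180°,180°])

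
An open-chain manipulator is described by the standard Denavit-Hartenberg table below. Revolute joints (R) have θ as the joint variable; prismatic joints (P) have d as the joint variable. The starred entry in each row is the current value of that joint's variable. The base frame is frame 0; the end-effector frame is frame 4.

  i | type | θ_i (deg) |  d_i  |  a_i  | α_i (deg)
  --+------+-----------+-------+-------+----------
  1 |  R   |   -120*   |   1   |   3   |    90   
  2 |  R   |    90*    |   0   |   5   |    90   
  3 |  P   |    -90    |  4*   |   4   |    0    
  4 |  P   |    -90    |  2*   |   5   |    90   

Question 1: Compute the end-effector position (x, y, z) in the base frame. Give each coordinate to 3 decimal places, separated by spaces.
-1.036 -9.794 1.000

after link 1: o_1 = (-1.5000, -2.5981, 1.0000)
after link 2: o_2 = (-1.5000, -2.5981, 6.0000)
after link 3: o_3 = (-0.0359, -8.0622, 6.0000)
after link 4: o_4 = (-1.0359, -9.7942, 1.0000)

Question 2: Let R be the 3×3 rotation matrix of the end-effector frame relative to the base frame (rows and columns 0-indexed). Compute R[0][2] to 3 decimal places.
End-effector z-axis (col 2 of R) = (-0.8660,0.5000,-0.0000)
R[0][2] = -0.8660

-0.866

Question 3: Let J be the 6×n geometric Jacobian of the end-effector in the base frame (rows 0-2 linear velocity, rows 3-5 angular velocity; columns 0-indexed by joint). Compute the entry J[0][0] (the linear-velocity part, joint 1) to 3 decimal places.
axis z_0 = ẑ; lever o_n−o_0 = (-1.0359,-9.7942,1.0000)
cross product → J_v[:, 0] = (9.7942,-1.0359,0.0000)
J_ω[:, 0] = z_0
entry J[0][0] = 9.7942

9.794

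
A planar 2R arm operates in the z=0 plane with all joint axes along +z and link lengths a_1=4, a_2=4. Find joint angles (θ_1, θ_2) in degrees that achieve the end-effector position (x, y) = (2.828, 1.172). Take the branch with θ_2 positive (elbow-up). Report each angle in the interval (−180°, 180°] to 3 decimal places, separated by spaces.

-44.991 135.004

cos θ_2 = (9.3712−4²−4²)/(2·4·4) = -0.7072; θ_2 = 135.0036° (elbow-up)
β = atan2(1.1720,2.8280) = 22.5104°; ψ = atan2(2.8283,1.1714) = 67.5018°
θ_1 = β − ψ = -44.9913°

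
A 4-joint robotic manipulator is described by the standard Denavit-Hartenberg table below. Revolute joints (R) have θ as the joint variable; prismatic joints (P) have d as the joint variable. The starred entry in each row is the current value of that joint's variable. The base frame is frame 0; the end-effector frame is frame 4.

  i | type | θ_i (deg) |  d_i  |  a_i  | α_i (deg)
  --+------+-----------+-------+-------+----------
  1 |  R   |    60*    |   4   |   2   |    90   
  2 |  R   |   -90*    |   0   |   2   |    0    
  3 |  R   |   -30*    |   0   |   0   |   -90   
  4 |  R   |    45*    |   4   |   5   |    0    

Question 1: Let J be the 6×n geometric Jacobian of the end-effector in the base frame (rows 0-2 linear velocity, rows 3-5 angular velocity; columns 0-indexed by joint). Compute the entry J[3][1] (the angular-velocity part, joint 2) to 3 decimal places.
0.866

axis z_1 = (0.8660,-0.5000,0.0000); lever o_n−o_1 = (-2.2137,3.2368,-7.0619)
cross product → J_v[:, 1] = (3.5309,6.1158,1.6963)
J_ω[:, 1] = z_1
entry J[3][1] = 0.8660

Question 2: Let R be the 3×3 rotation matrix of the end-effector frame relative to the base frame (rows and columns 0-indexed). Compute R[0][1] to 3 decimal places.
End-effector y-axis (col 1 of R) = (-0.4356,0.6597,0.6124)
R[0][1] = -0.4356

-0.436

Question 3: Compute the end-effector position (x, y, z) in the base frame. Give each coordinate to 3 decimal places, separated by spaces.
-1.214 4.969 -3.062

after link 1: o_1 = (1.0000, 1.7321, 4.0000)
after link 2: o_2 = (1.0000, 1.7321, 2.0000)
after link 3: o_3 = (1.0000, 1.7321, 2.0000)
after link 4: o_4 = (-1.2137, 4.9689, -3.0619)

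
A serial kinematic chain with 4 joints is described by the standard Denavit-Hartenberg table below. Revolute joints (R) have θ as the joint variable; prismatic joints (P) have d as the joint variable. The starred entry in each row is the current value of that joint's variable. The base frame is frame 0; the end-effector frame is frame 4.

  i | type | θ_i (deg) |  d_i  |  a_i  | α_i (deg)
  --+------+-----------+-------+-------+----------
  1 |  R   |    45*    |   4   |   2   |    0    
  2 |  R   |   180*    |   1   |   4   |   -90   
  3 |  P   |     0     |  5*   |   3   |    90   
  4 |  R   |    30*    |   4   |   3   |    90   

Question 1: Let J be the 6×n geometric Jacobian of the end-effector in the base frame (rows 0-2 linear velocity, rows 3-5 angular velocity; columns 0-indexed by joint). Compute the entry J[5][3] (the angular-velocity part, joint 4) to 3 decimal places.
axis z_3 = (0.0000,0.0000,1.0000); lever o_n−o_3 = (-0.7765,-2.8978,4.0000)
cross product → J_v[:, 3] = (2.8978,-0.7765,0.0000)
J_ω[:, 3] = z_3
entry J[5][3] = 1.0000

1.000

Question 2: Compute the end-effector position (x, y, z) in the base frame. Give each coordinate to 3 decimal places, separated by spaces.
-0.776 -9.969 9.000

after link 1: o_1 = (1.4142, 1.4142, 4.0000)
after link 2: o_2 = (-1.4142, -1.4142, 5.0000)
after link 3: o_3 = (-0.0000, -7.0711, 5.0000)
after link 4: o_4 = (-0.7765, -9.9688, 9.0000)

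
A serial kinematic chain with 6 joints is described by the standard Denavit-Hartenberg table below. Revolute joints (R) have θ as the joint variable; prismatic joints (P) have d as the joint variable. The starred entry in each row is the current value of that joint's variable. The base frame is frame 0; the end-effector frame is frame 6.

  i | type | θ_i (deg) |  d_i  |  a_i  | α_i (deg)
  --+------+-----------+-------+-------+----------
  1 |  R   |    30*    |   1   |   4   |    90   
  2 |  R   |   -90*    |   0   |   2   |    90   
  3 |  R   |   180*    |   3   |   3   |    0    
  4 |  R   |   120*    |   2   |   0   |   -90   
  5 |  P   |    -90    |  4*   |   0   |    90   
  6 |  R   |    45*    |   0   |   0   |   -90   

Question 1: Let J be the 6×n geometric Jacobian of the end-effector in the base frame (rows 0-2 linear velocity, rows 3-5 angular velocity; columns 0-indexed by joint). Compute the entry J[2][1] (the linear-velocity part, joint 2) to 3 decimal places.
-5.000

axis z_1 = (0.5000,-0.8660,0.0000); lever o_n−o_1 = (-3.3301,-4.2321,-2.4641)
cross product → J_v[:, 1] = (2.1340,1.2321,-5.0000)
J_ω[:, 1] = z_1
entry J[2][1] = -5.0000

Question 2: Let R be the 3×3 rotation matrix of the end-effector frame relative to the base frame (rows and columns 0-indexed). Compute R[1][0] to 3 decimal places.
End-effector x-axis (col 0 of R) = (-0.4356,-0.6597,-0.6124)
R[1][0] = -0.6597

-0.660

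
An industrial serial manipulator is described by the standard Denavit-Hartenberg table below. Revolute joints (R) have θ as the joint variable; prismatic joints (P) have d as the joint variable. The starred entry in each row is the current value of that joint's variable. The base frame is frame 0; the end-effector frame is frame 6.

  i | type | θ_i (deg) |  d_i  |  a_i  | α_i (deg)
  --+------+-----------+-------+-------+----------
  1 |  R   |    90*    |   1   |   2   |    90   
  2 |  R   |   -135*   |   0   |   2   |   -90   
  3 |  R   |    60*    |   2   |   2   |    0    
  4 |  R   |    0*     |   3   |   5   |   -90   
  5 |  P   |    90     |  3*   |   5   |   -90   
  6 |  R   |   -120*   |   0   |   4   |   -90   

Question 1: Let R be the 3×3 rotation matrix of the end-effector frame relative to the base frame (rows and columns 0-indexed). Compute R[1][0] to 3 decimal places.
0.884

End-effector x-axis (col 0 of R) = (-0.4330,0.8839,0.1768)
R[1][0] = 0.8839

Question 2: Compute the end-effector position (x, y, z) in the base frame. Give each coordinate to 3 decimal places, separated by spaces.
-9.294 3.484 -0.345

after link 1: o_1 = (0.0000, 2.0000, 1.0000)
after link 2: o_2 = (0.0000, 0.5858, -0.4142)
after link 3: o_3 = (-1.7321, 1.2929, -2.5355)
after link 4: o_4 = (-6.0622, 1.6464, -6.4246)
after link 5: o_5 = (-7.5622, -0.0520, -1.0520)
after link 6: o_6 = (-9.2942, 3.4836, -0.3449)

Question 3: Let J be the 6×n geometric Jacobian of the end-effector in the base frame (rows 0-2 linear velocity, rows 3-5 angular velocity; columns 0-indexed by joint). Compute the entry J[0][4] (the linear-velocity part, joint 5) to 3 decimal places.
prismatic axis z_4 = (-0.5000,0.6124,0.6124)
J_v[:, 4] = z_4; J_ω[:, 4] = (0,0,0)
entry J[0][4] = -0.5000

-0.500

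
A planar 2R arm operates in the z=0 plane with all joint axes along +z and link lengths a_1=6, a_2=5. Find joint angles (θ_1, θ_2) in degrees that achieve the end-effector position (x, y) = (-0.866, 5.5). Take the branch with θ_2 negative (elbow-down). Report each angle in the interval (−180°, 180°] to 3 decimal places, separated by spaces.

cos θ_2 = (31.0000−6²−5²)/(2·6·5) = -0.5000; θ_2 = -120.0000° (elbow-down)
β = atan2(5.5000,-0.8660) = 98.9480°; ψ = atan2(-4.3301,3.5000) = -51.0517°
θ_1 = β − ψ = 149.9998°

150.000 -120.000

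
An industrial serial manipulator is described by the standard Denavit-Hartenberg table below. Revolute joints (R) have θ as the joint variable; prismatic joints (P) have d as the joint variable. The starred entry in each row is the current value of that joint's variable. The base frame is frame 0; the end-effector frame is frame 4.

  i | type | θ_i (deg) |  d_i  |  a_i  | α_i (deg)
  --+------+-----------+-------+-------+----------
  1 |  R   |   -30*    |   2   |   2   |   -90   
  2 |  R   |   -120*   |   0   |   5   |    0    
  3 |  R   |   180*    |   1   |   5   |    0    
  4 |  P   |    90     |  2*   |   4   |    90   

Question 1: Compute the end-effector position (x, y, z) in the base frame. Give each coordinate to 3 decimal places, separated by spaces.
0.232 3.330 0.000

after link 1: o_1 = (1.7321, -1.0000, 2.0000)
after link 2: o_2 = (-0.4330, 0.2500, 6.3301)
after link 3: o_3 = (2.2321, -0.1340, 2.0000)
after link 4: o_4 = (0.2321, 3.3301, 0.0000)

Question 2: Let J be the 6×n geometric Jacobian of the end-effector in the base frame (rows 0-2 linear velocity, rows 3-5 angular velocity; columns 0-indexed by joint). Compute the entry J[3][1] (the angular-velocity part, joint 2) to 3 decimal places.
axis z_1 = (0.5000,0.8660,0.0000); lever o_n−o_1 = (-1.5000,4.3301,-2.0000)
cross product → J_v[:, 1] = (-1.7321,1.0000,3.4641)
J_ω[:, 1] = z_1
entry J[3][1] = 0.5000

0.500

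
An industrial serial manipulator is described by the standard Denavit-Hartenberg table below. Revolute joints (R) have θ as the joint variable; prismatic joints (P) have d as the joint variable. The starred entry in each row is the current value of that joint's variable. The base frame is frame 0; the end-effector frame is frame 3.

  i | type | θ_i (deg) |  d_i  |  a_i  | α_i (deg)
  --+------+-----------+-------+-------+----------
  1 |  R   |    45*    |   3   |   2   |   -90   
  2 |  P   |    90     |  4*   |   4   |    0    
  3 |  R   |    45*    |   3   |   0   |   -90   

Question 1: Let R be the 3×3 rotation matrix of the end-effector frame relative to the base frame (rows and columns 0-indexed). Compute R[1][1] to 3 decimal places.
End-effector y-axis (col 1 of R) = (0.7071,-0.7071,-0.0000)
R[1][1] = -0.7071

-0.707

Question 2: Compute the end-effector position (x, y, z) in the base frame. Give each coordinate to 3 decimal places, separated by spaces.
-3.536 6.364 -1.000

after link 1: o_1 = (1.4142, 1.4142, 3.0000)
after link 2: o_2 = (-1.4142, 4.2426, -1.0000)
after link 3: o_3 = (-3.5355, 6.3640, -1.0000)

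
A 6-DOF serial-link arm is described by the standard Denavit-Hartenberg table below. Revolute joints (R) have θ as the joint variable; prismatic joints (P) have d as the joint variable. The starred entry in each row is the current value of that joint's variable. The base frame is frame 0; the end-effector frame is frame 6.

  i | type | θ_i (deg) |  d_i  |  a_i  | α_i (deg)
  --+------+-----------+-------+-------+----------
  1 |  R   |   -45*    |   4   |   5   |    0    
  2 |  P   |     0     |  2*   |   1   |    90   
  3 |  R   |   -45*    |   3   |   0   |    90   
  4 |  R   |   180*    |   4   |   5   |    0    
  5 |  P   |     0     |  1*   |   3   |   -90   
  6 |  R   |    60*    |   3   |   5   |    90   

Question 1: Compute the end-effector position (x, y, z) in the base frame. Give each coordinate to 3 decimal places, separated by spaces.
after link 1: o_1 = (3.5355, -3.5355, 4.0000)
after link 2: o_2 = (4.2426, -4.2426, 6.0000)
after link 3: o_3 = (2.1213, -6.3640, 6.0000)
after link 4: o_4 = (-2.3787, -1.8640, 6.7071)
after link 5: o_5 = (-4.3787, 0.1360, 8.1213)
after link 6: o_6 = (-1.3423, 1.3423, 12.9509)

-1.342 1.342 12.951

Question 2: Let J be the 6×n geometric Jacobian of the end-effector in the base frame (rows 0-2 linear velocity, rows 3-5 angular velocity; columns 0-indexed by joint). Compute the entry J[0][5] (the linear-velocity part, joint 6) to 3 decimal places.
3.415

axis z_5 = (0.7071,0.7071,-0.0000); lever o_n−o_5 = (3.0364,1.2063,4.8296)
cross product → J_v[:, 5] = (3.4151,-3.4151,-1.2941)
J_ω[:, 5] = z_5
entry J[0][5] = 3.4151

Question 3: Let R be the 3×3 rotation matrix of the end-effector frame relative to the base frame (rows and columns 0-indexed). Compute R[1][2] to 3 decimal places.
0.683

End-effector z-axis (col 2 of R) = (-0.6830,0.6830,0.2588)
R[1][2] = 0.6830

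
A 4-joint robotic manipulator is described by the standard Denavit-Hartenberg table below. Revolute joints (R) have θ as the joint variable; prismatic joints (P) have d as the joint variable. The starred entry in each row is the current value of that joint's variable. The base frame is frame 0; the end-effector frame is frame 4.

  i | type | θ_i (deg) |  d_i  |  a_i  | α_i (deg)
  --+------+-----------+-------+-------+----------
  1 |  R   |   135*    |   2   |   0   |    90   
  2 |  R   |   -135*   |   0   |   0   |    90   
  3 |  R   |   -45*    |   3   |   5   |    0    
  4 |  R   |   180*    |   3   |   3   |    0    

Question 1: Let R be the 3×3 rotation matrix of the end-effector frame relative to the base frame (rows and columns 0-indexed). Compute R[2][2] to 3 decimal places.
0.707

End-effector z-axis (col 2 of R) = (0.5000,-0.5000,0.7071)
R[2][2] = 0.7071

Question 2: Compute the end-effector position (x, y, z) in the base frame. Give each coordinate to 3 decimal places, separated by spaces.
after link 1: o_1 = (0.0000, 0.0000, 2.0000)
after link 2: o_2 = (0.0000, 0.0000, 2.0000)
after link 3: o_3 = (0.7678, -5.7678, 1.6213)
after link 4: o_4 = (2.7071, -4.7071, 5.2426)

2.707 -4.707 5.243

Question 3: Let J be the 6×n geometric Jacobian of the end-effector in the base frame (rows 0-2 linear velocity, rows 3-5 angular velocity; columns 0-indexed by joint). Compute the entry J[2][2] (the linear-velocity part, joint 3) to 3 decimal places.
axis z_2 = (0.5000,-0.5000,0.7071); lever o_n−o_2 = (2.7071,-4.7071,3.2426)
cross product → J_v[:, 2] = (1.7071,0.2929,-1.0000)
J_ω[:, 2] = z_2
entry J[2][2] = -1.0000

-1.000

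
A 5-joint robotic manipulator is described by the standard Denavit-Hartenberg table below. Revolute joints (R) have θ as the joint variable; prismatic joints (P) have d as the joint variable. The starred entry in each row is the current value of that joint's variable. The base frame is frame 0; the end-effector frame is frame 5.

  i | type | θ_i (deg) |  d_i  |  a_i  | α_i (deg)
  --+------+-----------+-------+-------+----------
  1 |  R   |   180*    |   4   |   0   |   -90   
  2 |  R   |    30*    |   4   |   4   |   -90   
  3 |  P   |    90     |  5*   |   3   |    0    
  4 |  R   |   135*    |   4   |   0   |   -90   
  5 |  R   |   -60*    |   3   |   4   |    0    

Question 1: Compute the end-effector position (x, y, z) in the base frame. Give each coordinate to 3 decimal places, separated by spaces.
after link 1: o_1 = (0.0000, 0.0000, 4.0000)
after link 2: o_2 = (-3.4641, -4.0000, 2.0000)
after link 3: o_3 = (-0.9641, -1.0000, -2.3301)
after link 4: o_4 = (1.0359, -1.0000, -5.7942)
after link 5: o_5 = (2.1556, -4.5355, -9.1478)

2.156 -4.536 -9.148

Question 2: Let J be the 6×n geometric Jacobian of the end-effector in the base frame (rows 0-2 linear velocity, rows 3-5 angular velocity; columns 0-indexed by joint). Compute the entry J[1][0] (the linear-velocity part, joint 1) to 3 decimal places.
2.156

axis z_0 = ẑ; lever o_n−o_0 = (2.1556,-4.5355,-9.1478)
cross product → J_v[:, 0] = (4.5355,2.1556,-0.0000)
J_ω[:, 0] = z_0
entry J[1][0] = 2.1556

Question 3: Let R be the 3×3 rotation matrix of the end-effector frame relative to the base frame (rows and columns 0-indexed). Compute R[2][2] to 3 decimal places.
End-effector z-axis (col 2 of R) = (-0.6124,-0.7071,-0.3536)
R[2][2] = -0.3536

-0.354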